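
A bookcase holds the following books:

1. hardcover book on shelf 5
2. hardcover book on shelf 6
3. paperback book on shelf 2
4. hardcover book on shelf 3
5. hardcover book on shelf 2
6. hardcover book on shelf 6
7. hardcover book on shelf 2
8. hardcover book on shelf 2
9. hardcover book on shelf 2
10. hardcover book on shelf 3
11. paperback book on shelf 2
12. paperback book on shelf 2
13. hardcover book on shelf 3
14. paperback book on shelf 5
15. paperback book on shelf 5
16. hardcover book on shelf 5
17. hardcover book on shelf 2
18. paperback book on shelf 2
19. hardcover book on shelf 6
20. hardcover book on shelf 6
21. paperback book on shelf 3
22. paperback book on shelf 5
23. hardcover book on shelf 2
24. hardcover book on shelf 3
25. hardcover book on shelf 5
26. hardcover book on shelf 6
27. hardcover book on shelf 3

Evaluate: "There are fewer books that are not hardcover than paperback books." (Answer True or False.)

There are 8 books that are not hardcover.
There are 8 paperback books.
The claim requires 8 < 8, which does not hold.

False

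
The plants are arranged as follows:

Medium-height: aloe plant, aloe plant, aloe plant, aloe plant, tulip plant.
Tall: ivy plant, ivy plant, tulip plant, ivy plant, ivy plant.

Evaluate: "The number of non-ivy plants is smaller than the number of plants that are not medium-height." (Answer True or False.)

non-ivy plants: 6.
plants that are not medium-height: 5.
The claim requires 6 < 5, which does not hold.

False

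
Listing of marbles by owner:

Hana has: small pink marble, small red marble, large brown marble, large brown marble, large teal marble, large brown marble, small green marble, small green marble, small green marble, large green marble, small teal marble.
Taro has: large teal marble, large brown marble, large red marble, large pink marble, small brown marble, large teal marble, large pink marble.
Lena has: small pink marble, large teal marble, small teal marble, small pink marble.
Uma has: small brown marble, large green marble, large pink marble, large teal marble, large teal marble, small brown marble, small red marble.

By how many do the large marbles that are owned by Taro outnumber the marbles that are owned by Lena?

2

large marbles owned by Taro: 6.
marbles owned by Lena: 4.
6 − 4 = 2.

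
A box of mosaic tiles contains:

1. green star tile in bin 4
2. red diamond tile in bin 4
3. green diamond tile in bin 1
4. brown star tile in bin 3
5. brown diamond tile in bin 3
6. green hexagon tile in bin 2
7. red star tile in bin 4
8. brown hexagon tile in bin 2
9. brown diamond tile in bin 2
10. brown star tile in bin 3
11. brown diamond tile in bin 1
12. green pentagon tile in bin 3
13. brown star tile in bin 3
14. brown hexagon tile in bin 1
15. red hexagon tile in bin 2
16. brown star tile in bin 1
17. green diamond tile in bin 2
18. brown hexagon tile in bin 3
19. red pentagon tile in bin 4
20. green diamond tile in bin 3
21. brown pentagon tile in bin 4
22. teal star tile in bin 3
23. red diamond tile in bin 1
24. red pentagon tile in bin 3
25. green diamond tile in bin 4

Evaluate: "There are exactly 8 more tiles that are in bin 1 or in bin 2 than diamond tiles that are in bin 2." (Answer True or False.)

There are 10 tiles in bin 1 or in bin 2.
There are 2 diamond tiles in bin 2.
The claim requires 10 − 2 (= 8) to equal 8, which holds.

True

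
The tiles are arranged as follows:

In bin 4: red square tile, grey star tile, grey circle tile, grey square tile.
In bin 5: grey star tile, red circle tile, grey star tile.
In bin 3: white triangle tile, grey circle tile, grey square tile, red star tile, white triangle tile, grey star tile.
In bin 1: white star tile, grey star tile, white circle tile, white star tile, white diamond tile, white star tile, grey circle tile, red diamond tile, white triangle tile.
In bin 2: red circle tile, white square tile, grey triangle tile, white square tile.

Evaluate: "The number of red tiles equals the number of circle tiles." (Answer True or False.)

False

There are 5 red tiles.
There are 6 circle tiles.
The claim requires 5 = 6, which does not hold.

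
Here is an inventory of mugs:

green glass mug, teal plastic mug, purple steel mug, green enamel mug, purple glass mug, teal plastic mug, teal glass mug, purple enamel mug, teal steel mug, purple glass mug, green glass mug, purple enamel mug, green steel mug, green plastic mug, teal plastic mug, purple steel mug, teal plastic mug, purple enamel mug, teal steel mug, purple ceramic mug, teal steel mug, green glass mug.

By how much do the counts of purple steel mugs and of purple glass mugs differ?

0

purple steel mugs: 2. purple glass mugs: 2.
|2 − 2| = 2 − 2 = 0.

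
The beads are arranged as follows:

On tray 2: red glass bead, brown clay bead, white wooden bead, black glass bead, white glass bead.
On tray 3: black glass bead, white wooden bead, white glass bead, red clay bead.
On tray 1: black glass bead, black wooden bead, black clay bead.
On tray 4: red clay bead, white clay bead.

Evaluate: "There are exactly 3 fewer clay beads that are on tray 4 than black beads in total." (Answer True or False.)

True

There are 2 clay beads on tray 4.
There are 5 black beads.
The claim requires 5 − 2 (= 3) to equal 3, which holds.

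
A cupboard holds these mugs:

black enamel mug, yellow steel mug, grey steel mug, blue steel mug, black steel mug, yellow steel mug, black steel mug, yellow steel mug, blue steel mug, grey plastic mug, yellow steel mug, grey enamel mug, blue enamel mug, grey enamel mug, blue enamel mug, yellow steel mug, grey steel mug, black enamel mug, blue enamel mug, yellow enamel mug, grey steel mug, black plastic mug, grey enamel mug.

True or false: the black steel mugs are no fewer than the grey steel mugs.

False

There are 2 black steel mugs.
There are 3 grey steel mugs.
The claim requires 2 ≥ 3, which does not hold.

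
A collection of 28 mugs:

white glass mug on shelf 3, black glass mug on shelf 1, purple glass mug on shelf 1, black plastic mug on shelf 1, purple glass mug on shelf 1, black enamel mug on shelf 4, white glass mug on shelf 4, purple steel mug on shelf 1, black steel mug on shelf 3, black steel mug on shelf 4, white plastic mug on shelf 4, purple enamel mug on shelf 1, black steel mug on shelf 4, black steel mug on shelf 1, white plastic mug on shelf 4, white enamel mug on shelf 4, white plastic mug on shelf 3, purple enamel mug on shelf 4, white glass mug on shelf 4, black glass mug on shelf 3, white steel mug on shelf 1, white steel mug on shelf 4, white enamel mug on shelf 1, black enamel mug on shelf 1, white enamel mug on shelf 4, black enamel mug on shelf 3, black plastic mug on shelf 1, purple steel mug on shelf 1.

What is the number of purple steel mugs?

2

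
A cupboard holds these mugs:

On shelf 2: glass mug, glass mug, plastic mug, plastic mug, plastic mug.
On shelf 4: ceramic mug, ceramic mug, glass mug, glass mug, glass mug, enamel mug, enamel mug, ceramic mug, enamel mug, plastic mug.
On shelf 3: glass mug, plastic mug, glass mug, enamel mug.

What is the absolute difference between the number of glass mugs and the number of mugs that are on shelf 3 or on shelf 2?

2

glass mugs: 7. mugs on shelf 3 or on shelf 2: 9.
|7 − 9| = 9 − 7 = 2.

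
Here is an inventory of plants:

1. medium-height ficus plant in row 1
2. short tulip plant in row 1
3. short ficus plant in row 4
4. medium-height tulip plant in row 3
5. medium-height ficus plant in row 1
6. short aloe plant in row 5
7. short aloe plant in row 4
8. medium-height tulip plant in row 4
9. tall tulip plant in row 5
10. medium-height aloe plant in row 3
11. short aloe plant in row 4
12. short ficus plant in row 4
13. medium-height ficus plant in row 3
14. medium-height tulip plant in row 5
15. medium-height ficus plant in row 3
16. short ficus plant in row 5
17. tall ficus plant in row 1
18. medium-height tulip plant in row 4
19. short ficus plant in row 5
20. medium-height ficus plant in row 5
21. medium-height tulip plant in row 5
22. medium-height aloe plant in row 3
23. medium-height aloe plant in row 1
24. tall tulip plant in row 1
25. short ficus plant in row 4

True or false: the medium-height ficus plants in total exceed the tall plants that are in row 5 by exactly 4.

True

There are 5 medium-height ficus plants.
There is 1 tall plant in row 5.
The claim requires 5 − 1 (= 4) to equal 4, which holds.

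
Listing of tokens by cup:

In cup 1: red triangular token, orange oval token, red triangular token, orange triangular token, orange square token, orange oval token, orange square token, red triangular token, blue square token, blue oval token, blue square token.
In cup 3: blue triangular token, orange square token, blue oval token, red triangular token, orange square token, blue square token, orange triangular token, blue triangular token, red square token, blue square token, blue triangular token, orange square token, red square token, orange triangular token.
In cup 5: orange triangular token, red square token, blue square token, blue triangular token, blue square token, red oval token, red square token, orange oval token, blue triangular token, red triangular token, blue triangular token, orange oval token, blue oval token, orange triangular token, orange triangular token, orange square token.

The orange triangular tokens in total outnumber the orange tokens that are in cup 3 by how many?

1

orange triangular tokens: 6.
orange tokens in cup 3: 5.
6 − 5 = 1.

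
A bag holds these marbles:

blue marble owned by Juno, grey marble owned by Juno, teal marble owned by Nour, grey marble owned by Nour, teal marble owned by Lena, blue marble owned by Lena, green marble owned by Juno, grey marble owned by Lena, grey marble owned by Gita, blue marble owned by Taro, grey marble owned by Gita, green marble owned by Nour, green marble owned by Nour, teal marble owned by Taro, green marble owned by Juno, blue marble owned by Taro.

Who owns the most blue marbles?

Taro

Counts by owner (restricted to blue marbles): Taro→2, Juno→1, Lena→1, Nour→0, Gita→0.
The maximum is 2, held uniquely by Taro.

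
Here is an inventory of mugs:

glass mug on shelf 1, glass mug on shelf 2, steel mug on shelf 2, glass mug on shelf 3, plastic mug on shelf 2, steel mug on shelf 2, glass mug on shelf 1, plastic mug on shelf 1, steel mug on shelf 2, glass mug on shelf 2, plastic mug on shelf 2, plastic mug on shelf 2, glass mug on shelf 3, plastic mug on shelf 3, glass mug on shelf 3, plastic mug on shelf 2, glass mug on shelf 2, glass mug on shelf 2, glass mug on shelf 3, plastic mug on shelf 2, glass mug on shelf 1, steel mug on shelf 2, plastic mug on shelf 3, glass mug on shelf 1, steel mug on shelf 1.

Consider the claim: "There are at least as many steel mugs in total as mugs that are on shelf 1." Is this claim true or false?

|steel mugs| = 5.
|mugs on shelf 1| = 6.
The claim requires 5 ≥ 6, which does not hold.

False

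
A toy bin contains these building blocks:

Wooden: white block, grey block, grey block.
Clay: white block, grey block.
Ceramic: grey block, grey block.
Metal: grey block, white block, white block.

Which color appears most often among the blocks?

Counts by color: grey 6, white 4.
The maximum is 6, held uniquely by grey.

grey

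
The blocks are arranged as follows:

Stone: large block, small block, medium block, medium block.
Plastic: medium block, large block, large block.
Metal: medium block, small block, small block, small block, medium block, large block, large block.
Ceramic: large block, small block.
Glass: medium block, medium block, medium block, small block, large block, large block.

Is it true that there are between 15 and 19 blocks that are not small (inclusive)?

There are 16 blocks that are not small.
The claim requires 15 ≤ 16 ≤ 19, which holds.

True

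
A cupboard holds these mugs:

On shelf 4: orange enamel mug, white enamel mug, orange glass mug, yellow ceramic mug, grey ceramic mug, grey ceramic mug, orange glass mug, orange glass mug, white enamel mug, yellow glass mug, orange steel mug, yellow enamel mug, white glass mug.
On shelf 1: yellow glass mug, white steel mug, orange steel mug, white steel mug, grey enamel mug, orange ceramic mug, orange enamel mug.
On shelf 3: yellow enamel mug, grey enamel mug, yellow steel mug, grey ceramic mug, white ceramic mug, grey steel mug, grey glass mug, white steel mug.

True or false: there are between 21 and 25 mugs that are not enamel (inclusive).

False

|mugs that are not enamel| = 20.
The claim requires 21 ≤ 20 ≤ 25, which does not hold.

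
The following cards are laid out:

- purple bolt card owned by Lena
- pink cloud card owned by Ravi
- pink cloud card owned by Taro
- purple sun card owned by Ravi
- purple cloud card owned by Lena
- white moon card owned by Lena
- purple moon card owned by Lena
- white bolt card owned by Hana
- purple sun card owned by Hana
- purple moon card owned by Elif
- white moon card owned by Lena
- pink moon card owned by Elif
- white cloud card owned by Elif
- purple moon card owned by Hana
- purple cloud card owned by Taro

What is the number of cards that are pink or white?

7

pink: 3; white: 4; together 3 + 4 = 7.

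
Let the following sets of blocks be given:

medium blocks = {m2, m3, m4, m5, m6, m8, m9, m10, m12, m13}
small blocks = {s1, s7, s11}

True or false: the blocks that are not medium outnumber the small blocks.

|blocks that are not medium| = 3.
|small blocks| = 3.
The claim requires 3 > 3, which does not hold.

False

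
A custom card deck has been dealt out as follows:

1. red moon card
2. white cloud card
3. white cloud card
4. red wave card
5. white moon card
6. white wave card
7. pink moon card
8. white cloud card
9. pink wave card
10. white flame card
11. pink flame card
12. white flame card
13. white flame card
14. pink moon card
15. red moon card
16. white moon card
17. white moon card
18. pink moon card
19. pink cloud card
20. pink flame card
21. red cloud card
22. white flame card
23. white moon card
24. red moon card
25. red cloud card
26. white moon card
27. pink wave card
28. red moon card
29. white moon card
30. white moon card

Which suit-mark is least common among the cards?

Counts by suit-mark: moon 14, cloud 6, flame 6, wave 4.
The minimum is 4, held uniquely by wave.

wave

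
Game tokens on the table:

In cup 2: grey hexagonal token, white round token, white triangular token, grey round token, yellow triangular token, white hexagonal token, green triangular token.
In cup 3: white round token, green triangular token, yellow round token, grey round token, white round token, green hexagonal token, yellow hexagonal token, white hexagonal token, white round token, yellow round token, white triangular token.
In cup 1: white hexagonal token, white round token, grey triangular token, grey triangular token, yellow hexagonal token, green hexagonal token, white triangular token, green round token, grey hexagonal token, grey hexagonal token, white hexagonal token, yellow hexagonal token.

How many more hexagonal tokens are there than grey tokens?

5

hexagonal tokens: 12.
grey tokens: 7.
12 − 7 = 5.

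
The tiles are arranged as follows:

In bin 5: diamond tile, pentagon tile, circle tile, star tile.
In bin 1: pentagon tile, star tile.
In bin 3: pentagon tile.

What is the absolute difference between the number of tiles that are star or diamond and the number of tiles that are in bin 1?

tiles that are star or diamond: 3. tiles in bin 1: 2.
|3 − 2| = 3 − 2 = 1.

1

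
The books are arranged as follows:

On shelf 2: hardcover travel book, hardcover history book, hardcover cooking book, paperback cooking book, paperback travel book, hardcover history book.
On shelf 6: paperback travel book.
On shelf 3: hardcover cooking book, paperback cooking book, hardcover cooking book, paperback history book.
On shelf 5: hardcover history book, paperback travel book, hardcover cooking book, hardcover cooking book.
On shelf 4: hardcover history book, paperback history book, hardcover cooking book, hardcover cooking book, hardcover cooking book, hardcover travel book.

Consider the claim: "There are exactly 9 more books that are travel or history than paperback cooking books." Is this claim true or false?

True

There are 11 books that are travel or history.
There are 2 paperback cooking books.
The claim requires 11 − 2 (= 9) to equal 9, which holds.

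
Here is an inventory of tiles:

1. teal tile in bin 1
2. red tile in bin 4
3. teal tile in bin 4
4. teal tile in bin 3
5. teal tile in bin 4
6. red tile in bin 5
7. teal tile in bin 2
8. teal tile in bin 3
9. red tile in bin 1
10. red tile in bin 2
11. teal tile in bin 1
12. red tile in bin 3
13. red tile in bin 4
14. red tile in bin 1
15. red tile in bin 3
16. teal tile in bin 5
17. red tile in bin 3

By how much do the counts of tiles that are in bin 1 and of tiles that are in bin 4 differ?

0

tiles in bin 1: 4. tiles in bin 4: 4.
|4 − 4| = 4 − 4 = 0.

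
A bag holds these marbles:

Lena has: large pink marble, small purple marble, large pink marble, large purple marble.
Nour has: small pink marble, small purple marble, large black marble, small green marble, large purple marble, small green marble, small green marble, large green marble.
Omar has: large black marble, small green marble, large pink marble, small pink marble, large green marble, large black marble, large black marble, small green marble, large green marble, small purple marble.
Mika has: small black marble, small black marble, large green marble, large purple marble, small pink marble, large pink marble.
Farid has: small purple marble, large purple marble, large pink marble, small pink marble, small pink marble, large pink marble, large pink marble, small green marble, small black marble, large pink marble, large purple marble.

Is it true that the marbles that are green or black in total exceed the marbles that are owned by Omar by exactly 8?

There are 17 marbles that are green or black.
Count of marbles owned by Omar: 10.
The claim requires 17 − 10 (= 7) to equal 8, which does not hold.

False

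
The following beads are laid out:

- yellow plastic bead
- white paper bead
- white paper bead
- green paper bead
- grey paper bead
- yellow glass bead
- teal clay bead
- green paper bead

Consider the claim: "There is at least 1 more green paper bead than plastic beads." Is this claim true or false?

True

|green paper beads| = 2.
|plastic beads| = 1.
The claim requires 2 − 1 = 1 ≥ 1, which holds.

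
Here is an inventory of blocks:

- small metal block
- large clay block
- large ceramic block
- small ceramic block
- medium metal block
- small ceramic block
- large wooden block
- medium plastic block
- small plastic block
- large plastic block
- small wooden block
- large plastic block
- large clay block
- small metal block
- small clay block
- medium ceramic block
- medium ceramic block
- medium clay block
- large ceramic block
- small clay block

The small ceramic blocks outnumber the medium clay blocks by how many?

1

small ceramic blocks: 2.
medium clay blocks: 1.
2 − 1 = 1.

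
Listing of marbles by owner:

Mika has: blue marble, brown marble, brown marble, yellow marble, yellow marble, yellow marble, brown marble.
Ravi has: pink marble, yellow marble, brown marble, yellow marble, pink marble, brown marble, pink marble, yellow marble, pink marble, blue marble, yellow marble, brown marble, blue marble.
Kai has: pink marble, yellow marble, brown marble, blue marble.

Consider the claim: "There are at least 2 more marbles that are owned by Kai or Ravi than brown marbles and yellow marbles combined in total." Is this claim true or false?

True

marbles owned by Kai or Ravi: 17.
brown marbles: 7; yellow marbles: 8; combined: 7 + 8 = 15.
The claim requires 17 − 15 = 2 ≥ 2, which holds.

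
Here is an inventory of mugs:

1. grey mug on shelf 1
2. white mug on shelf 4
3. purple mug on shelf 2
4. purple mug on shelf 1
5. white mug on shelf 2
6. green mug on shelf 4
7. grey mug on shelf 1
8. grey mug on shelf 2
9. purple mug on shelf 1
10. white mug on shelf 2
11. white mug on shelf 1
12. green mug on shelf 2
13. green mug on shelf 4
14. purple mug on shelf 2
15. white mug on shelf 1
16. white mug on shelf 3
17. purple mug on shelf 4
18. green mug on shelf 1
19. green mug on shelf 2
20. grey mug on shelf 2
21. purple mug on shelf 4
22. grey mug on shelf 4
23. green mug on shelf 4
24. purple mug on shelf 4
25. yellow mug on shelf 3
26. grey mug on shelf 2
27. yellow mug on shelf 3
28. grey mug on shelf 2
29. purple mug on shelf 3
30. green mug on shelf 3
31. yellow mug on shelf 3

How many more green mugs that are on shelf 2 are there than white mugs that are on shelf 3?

green mugs on shelf 2: 2.
white mugs on shelf 3: 1.
2 − 1 = 1.

1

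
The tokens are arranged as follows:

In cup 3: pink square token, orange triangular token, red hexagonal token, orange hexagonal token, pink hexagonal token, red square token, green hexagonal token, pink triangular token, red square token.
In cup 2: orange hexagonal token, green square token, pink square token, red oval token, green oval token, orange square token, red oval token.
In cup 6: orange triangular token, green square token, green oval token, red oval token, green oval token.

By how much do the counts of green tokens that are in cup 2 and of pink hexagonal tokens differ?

1

green tokens in cup 2: 2. pink hexagonal tokens: 1.
|2 − 1| = 2 − 1 = 1.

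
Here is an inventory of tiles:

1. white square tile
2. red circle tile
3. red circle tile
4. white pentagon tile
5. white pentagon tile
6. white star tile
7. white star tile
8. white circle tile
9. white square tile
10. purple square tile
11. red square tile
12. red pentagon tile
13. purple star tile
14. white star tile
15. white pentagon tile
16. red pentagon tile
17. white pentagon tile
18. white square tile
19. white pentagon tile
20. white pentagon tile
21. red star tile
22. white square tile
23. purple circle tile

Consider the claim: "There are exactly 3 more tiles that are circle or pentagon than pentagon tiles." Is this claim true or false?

False

|tiles that are circle or pentagon| = 12.
|pentagon tiles| = 8.
The claim requires 12 − 8 (= 4) to equal 3, which does not hold.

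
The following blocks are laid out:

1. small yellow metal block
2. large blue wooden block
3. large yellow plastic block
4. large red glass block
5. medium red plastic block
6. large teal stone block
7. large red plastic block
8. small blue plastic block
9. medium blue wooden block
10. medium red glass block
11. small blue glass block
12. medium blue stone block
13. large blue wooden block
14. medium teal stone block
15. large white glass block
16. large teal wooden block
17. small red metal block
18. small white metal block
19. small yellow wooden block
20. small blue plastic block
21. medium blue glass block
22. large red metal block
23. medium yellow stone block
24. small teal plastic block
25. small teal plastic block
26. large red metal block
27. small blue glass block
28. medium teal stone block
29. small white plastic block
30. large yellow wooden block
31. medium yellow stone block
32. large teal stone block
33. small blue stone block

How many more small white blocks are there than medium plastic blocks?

1

small white blocks: 2.
medium plastic blocks: 1.
2 − 1 = 1.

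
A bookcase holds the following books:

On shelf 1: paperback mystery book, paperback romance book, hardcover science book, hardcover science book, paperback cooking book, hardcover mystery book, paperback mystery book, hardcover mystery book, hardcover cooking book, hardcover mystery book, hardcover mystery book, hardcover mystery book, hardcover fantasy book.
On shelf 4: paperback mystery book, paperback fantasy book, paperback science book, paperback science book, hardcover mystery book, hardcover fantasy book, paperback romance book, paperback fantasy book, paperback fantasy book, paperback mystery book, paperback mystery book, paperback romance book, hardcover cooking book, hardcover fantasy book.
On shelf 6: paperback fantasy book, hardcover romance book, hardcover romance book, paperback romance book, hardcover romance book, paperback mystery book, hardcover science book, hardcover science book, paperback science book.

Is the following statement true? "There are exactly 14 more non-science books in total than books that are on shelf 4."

|non-science books| = 29.
|books on shelf 4| = 14.
The claim requires 29 − 14 (= 15) to equal 14, which does not hold.

False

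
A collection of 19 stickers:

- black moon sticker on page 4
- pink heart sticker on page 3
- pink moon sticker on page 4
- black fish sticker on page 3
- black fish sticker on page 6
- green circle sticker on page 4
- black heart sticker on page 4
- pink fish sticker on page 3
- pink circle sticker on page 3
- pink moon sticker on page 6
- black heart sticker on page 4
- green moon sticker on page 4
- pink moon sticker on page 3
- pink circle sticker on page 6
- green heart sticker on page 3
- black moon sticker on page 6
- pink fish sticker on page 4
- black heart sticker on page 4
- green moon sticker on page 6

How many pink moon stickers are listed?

3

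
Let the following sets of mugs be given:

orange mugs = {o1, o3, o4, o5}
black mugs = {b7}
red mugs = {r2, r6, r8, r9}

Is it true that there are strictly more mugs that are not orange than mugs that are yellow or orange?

True

mugs that are not orange: 5.
mugs that are yellow or orange: 4.
The claim requires 5 > 4, which holds.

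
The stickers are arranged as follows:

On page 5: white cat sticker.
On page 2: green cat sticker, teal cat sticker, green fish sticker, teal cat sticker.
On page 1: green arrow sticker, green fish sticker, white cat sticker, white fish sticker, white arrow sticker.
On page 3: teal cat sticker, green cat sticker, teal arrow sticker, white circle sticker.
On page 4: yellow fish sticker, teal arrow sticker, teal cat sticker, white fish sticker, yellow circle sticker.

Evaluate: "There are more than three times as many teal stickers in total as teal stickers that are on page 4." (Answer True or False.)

False

|teal stickers| = 6.
|teal stickers on page 4| = 2.
The claim requires 6 > 3 × 2 = 6, which does not hold.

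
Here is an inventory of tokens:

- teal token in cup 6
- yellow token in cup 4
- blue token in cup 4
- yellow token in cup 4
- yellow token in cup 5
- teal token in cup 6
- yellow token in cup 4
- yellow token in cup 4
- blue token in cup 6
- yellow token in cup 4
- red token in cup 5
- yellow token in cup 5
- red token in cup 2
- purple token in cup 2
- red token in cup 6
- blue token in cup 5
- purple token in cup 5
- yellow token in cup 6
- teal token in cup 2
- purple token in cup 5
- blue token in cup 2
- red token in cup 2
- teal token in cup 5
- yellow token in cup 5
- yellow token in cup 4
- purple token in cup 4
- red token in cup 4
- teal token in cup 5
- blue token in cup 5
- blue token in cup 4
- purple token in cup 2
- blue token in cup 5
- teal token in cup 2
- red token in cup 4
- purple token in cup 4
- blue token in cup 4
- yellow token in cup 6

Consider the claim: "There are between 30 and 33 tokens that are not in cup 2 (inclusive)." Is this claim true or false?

|tokens that are not in cup 2| = 30.
The claim requires 30 ≤ 30 ≤ 33, which holds.

True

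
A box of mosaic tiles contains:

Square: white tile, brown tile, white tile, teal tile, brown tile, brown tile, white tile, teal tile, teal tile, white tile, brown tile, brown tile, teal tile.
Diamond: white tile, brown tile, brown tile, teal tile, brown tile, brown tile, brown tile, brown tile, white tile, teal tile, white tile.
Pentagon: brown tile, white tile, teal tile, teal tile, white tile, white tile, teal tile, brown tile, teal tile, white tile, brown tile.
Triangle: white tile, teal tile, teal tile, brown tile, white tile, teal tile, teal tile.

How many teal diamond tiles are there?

2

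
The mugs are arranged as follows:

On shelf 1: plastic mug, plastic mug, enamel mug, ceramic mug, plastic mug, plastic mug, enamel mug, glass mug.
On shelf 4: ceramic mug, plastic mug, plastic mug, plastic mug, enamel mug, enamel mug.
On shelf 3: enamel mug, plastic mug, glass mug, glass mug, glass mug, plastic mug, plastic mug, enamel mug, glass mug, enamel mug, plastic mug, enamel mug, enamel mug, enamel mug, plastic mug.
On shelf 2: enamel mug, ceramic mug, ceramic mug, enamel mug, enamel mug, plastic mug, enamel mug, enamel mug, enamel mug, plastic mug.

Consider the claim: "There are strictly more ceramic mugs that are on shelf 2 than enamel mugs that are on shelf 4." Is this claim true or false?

ceramic mugs on shelf 2: 2.
enamel mugs on shelf 4: 2.
The claim requires 2 > 2, which does not hold.

False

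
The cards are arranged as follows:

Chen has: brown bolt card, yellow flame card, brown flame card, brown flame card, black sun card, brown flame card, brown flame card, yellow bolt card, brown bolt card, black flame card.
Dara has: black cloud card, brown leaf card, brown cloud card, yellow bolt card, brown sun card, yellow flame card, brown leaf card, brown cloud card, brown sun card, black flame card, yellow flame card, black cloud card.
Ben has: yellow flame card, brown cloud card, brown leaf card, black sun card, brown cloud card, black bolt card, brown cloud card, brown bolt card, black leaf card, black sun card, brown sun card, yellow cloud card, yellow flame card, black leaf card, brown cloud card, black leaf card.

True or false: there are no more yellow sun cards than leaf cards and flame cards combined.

True

There are 0 yellow sun cards.
leaf cards: 6; flame cards: 11; combined: 6 + 11 = 17.
The claim requires 0 ≤ 17, which holds.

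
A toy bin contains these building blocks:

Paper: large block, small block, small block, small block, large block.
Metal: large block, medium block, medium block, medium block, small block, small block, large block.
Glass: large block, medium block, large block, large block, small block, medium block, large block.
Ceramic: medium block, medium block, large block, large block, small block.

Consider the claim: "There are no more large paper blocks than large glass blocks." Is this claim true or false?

large paper blocks: 2.
large glass blocks: 4.
The claim requires 2 ≤ 4, which holds.

True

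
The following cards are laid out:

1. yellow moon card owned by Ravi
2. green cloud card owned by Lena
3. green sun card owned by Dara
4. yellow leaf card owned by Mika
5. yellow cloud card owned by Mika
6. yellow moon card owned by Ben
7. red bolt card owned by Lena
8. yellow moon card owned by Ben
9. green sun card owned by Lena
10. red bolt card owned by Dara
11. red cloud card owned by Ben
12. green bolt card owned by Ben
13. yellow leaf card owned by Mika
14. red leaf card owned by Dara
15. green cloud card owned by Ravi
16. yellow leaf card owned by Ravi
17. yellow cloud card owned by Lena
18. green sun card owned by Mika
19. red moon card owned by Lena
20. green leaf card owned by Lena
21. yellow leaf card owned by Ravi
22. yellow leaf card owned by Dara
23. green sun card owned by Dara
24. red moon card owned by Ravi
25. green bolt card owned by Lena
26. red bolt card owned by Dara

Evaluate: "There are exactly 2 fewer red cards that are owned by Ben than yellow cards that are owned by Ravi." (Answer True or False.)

True

|red cards owned by Ben| = 1.
|yellow cards owned by Ravi| = 3.
The claim requires 3 − 1 (= 2) to equal 2, which holds.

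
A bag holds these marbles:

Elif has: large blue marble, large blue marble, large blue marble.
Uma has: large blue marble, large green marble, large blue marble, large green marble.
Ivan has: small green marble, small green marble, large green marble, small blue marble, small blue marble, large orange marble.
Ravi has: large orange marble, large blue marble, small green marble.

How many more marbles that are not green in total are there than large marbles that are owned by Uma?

marbles that are not green: 10.
large marbles owned by Uma: 4.
10 − 4 = 6.

6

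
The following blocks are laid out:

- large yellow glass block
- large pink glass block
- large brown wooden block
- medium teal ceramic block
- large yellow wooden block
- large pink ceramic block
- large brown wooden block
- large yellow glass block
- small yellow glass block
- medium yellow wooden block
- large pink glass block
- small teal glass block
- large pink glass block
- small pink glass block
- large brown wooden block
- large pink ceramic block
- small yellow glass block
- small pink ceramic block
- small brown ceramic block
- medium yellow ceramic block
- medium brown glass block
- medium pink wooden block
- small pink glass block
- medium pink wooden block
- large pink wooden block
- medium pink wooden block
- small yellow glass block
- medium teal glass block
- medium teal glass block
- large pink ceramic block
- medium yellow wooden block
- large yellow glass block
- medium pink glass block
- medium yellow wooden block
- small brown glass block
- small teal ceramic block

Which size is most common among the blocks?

Counts by size: large 14, medium 12, small 10.
The maximum is 14, held uniquely by large.

large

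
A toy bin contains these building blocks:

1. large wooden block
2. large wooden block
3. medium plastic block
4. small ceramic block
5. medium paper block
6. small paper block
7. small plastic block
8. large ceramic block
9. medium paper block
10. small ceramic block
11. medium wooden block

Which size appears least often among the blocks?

large

Counts by size: small 4, medium 4, large 3.
The minimum is 3, held uniquely by large.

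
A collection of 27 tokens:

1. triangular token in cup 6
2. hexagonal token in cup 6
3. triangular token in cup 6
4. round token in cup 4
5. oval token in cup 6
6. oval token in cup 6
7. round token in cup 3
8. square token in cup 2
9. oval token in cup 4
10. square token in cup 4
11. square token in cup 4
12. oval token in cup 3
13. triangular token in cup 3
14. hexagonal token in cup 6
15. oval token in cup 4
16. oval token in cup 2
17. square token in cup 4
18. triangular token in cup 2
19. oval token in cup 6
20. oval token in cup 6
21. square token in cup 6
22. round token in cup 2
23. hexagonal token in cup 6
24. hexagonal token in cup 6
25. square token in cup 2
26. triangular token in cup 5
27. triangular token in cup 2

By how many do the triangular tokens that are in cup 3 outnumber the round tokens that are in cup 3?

triangular tokens in cup 3: 1.
round tokens in cup 3: 1.
1 − 1 = 0.

0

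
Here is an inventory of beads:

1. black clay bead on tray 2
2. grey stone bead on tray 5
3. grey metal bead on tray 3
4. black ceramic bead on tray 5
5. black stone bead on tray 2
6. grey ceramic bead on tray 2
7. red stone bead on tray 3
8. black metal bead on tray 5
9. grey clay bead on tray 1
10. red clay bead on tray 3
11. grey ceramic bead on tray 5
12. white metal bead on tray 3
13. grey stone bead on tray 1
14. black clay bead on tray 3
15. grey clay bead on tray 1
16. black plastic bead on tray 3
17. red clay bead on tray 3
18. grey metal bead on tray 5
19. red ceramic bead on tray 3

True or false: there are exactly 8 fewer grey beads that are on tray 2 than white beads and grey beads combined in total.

|grey beads on tray 2| = 1.
white beads: 1; grey beads: 8; combined: 1 + 8 = 9.
The claim requires 9 − 1 (= 8) to equal 8, which holds.

True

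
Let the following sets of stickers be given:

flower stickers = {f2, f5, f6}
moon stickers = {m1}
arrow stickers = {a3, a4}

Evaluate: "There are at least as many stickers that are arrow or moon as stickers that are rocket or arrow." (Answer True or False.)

stickers that are arrow or moon: 3.
stickers that are rocket or arrow: 2.
The claim requires 3 ≥ 2, which holds.

True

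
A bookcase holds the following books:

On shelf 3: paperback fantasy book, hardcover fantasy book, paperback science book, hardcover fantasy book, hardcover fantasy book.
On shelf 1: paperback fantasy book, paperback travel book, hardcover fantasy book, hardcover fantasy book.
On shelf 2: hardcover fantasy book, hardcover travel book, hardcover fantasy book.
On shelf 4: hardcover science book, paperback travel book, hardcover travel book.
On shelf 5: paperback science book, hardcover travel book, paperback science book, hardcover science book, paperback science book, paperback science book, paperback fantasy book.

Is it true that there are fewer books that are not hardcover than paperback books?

|books that are not hardcover| = 10.
|paperback books| = 10.
The claim requires 10 < 10, which does not hold.

False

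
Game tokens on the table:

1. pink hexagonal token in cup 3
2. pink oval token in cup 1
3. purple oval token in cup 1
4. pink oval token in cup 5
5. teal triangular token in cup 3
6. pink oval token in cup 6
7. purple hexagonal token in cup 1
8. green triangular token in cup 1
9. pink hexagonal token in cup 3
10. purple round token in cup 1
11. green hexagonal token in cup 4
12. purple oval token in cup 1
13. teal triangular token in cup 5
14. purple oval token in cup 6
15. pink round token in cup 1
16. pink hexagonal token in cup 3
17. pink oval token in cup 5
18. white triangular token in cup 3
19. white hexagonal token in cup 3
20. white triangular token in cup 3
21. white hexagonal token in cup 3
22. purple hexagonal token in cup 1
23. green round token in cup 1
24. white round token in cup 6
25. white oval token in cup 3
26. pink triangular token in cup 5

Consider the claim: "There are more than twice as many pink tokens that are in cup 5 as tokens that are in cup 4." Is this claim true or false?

True

pink tokens in cup 5: 3.
tokens in cup 4: 1.
The claim requires 3 > 2 × 1 = 2, which holds.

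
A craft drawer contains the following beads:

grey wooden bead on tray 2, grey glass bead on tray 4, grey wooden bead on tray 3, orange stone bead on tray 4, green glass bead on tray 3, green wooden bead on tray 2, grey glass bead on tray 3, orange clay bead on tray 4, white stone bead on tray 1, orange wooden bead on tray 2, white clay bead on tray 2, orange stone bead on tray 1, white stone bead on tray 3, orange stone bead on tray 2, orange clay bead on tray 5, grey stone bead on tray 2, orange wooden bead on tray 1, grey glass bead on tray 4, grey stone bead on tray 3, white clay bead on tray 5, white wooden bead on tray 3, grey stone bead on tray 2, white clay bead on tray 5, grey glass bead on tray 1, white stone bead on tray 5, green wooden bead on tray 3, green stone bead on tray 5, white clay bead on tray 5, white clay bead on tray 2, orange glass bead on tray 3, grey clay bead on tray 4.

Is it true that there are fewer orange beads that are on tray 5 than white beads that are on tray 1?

False

There is 1 orange bead on tray 5.
There is 1 white bead on tray 1.
The claim requires 1 < 1, which does not hold.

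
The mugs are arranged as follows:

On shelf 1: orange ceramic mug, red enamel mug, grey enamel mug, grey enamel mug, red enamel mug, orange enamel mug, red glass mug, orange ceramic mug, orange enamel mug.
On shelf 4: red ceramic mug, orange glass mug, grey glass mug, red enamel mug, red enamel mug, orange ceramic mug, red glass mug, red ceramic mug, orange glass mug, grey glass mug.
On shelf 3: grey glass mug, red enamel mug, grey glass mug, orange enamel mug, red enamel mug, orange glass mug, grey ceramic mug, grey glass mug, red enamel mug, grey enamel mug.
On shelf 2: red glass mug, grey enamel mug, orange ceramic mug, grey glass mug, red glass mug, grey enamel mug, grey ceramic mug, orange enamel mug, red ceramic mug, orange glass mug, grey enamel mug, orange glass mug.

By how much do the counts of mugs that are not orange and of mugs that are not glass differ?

2

mugs that are not orange: 28. mugs that are not glass: 26.
|28 − 26| = 28 − 26 = 2.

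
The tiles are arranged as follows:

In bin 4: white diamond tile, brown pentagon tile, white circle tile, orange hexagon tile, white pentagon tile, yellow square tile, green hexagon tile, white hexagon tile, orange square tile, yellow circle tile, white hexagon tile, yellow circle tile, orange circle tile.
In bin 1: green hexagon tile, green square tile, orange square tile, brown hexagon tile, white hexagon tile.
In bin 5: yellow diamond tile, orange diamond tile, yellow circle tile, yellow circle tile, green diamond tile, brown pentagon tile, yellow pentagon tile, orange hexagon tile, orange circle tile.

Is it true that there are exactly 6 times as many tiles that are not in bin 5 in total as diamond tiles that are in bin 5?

|tiles that are not in bin 5| = 18.
|diamond tiles in bin 5| = 3.
The claim requires 18 = 6 × 3 = 18, which holds.

True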